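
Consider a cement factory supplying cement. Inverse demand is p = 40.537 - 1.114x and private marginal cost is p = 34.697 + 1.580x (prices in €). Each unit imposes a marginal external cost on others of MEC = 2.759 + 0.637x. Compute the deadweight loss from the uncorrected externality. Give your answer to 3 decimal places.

Market equilibrium (private): 34.697 + 1.580x = 40.537 - 1.114x → x_m = 2.1678.
Social marginal cost = private MC + MEC = 37.456 + 2.217x.
Set SMC = demand: 37.456 + 2.217x = 40.537 - 1.114x → x* = 0.9249.
The welfare-loss triangle has base |x_m − x*| and height MEC(x_m) (the vertical gap between SMC and demand is zero at x* and MEC at x_m).
DWL = ½ × 1.2429 × 4.1399 = 2.5727.

DWL = €2.573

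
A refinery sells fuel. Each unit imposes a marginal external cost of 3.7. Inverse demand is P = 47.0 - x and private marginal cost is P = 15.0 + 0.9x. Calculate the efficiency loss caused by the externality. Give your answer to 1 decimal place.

DWL = 3.6

Market equilibrium (private): 15.0 + 0.9x = 47.0 - x → x_m = 16.8421.
Social marginal cost = private MC + MEC = 18.7 + 0.9x.
Set SMC = demand: 18.7 + 0.9x = 47.0 - x → x* = 14.8947.
Height of the DWL triangle at x_m is SMC(x_m) − demand(x_m) = MEC(x_m) = 3.7000.
DWL = ½ × 1.9474 × 3.7000 = 3.6027.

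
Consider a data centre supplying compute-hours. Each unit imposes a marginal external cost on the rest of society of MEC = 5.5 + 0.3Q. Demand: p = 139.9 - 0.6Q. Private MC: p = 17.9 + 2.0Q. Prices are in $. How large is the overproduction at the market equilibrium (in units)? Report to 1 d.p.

Market equilibrium (private): 17.9 + 2.0Q = 139.9 - 0.6Q → Q_m = 46.9231.
Social marginal cost = private MC + MEC = 23.4 + 2.3Q.
Set SMC = demand: 23.4 + 2.3Q = 139.9 - 0.6Q → Q* = 40.1724.
Gap = |46.9231 − 40.1724| = 6.7507.

6.8 units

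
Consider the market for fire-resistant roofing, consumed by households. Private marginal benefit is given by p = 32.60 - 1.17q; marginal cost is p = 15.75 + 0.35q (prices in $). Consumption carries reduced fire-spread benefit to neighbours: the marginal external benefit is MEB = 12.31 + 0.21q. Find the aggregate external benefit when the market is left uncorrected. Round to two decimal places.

Market equilibrium (private): 15.75 + 0.35q = 32.60 - 1.17q → q_m = 11.0855.
Total external benefit = ∫₀^{q_m} (12.31 + 0.21q) dq = 12.31×11.0855 + ½×0.21×11.0855² = 149.3658.

$149.37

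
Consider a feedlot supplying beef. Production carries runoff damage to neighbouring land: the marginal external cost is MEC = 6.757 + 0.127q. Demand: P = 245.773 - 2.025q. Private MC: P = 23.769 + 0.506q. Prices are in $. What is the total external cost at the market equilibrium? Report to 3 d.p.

Market equilibrium (private): 23.769 + 0.506q = 245.773 - 2.025q → q_m = 87.7139.
Total external cost = ∫₀^{q_m} (6.757 + 0.127q) dq = 6.757×87.7139 + ½×0.127×87.7139² = 1081.2346.

$1081.235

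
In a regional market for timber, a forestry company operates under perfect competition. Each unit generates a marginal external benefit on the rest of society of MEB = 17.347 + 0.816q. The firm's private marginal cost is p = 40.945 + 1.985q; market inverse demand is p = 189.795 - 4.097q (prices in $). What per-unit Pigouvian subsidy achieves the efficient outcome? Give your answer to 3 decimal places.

subsidy = $43.100 per unit

Social marginal cost = private MC − MEB = 23.598 + 1.169q.
Set SMC = demand: 23.598 + 1.169q = 189.795 - 4.097q → q* = 31.5604.
The Pigouvian subsidy equals MEB at q*: 17.347 + 0.816×31.5604 = 43.1003.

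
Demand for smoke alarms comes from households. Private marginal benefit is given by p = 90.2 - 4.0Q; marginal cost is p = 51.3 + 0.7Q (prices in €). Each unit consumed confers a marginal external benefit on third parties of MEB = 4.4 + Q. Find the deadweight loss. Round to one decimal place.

Market equilibrium (private): 51.3 + 0.7Q = 90.2 - 4.0Q → Q_m = 8.2766.
Social marginal benefit = demand + MEB = 94.6 - 3.0Q.
Set SMB = MC: 94.6 - 3.0Q = 51.3 + 0.7Q → Q* = 11.7027.
Height of the DWL triangle at Q_m is SMB(Q_m) − MC(Q_m) = MEB(Q_m) = 12.6766.
DWL = ½ × 3.4261 × 12.6766 = 21.7156.

DWL = €21.7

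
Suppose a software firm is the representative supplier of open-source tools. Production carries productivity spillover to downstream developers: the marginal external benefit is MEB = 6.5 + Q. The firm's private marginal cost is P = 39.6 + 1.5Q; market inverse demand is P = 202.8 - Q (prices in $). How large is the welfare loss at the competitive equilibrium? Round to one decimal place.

DWL = $1717.5

Market equilibrium (private): 39.6 + 1.5Q = 202.8 - Q → Q_m = 65.2800.
Social marginal cost = private MC − MEB = 33.1 + 0.5Q.
Set SMC = demand: 33.1 + 0.5Q = 202.8 - Q → Q* = 113.1333.
Height of the DWL triangle at Q_m is demand(Q_m) − SMC(Q_m) = MEB(Q_m) = 71.7800.
DWL = ½ × 47.8533 × 71.7800 = 1717.4549.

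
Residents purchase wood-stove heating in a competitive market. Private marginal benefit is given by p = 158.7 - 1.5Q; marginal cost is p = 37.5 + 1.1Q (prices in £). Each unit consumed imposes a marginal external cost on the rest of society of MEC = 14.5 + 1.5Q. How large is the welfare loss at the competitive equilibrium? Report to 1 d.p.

DWL = £869.2

Market equilibrium (private): 37.5 + 1.1Q = 158.7 - 1.5Q → Q_m = 46.6154.
Social marginal benefit = demand − MEC = 144.2 - 3.0Q.
Set SMB = MC: 144.2 - 3.0Q = 37.5 + 1.1Q → Q* = 26.0244.
Between Q* and Q_m the wedge MC − SMB runs linearly from 0 to MEC(Q_m), so the loss is a triangle.
DWL = ½ × 20.5910 × 84.4231 = 869.1780.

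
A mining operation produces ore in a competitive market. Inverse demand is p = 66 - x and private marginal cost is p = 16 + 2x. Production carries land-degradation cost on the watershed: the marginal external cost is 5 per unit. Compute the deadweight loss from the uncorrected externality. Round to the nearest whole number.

Market equilibrium (private): 16 + 2x = 66 - x → x_m = 16.6667.
Social marginal cost = private MC + MEC = 21 + 2x.
Set SMC = demand: 21 + 2x = 66 - x → x* = 15.0000.
Between x* and x_m the wedge SMC − demand runs linearly from 0 to MEC(x_m), so the loss is a triangle.
DWL = ½ × 1.6667 × 5.0000 = 4.1668.

DWL = 4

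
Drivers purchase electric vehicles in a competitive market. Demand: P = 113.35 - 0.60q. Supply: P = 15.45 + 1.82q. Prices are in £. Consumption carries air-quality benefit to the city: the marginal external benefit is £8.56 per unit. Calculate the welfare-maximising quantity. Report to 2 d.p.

Social marginal benefit = demand + MEB = 121.91 - 0.60q.
Set SMB = MC: 121.91 - 0.60q = 15.45 + 1.82q → q* = 43.9917.

q* = 43.99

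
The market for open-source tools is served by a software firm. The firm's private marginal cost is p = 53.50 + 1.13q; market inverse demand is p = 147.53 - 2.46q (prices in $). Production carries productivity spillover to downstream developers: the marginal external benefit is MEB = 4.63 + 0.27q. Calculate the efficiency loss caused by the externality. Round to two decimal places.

Market equilibrium (private): 53.50 + 1.13q = 147.53 - 2.46q → q_m = 26.1922.
Social marginal cost = private MC − MEB = 48.87 + 0.86q.
Set SMC = demand: 48.87 + 0.86q = 147.53 - 2.46q → q* = 29.7169.
The welfare-loss triangle has base |q_m − q*| and height MEB(q_m) (the vertical gap between SMC and demand is zero at q* and MEB at q_m).
DWL = ½ × 3.5247 × 11.7019 = 20.6228.

DWL = $20.62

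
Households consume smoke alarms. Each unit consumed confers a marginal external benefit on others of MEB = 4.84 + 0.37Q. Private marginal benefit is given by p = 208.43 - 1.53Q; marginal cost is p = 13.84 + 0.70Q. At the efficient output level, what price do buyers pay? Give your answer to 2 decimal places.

Social marginal benefit = demand + MEB = 213.27 - 1.16Q.
Set SMB = MC: 213.27 - 1.16Q = 13.84 + 0.70Q → Q* = 107.2204.
Consumer price on the demand curve at Q*: 208.43 − 1.53×107.2204 = 44.3828.

P = 44.38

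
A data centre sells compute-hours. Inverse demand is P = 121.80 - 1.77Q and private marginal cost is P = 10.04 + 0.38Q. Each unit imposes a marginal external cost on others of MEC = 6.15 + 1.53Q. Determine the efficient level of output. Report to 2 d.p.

Q* = 28.70

Social marginal cost = private MC + MEC = 16.19 + 1.91Q.
Set SMC = demand: 16.19 + 1.91Q = 121.80 - 1.77Q → Q* = 28.6984.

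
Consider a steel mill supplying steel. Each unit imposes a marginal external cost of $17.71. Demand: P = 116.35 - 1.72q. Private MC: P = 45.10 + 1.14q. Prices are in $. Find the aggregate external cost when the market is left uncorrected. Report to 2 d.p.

$441.20

Market equilibrium (private): 45.10 + 1.14q = 116.35 - 1.72q → q_m = 24.9126.
Total external cost = MEC × q_m = 17.71 × 24.9126 = 441.2021.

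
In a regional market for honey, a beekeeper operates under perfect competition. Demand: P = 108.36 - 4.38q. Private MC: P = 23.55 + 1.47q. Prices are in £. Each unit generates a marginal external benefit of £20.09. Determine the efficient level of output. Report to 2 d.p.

q* = 17.93

Social marginal cost = private MC − MEB = 3.46 + 1.47q.
Set SMC = demand: 3.46 + 1.47q = 108.36 - 4.38q → q* = 17.9316.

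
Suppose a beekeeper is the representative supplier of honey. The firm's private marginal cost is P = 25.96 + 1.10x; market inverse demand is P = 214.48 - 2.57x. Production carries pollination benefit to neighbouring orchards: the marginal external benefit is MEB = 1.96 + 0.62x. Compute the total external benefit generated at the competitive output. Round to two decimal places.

918.66

Market equilibrium (private): 25.96 + 1.10x = 214.48 - 2.57x → x_m = 51.3678.
Total external benefit = ∫₀^{x_m} (1.96 + 0.62x) dx = 1.96×51.3678 + ½×0.62×51.3678² = 918.6627.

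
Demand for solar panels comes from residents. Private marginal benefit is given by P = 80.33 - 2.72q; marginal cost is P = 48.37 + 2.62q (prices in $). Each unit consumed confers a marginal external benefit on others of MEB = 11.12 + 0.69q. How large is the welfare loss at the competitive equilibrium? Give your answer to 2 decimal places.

Market equilibrium (private): 48.37 + 2.62q = 80.33 - 2.72q → q_m = 5.9850.
Social marginal benefit = demand + MEB = 91.45 - 2.03q.
Set SMB = MC: 91.45 - 2.03q = 48.37 + 2.62q → q* = 9.2645.
Between q* and q_m the wedge SMB − MC runs linearly from 0 to MEB(q_m), so the loss is a triangle.
DWL = ½ × 3.2795 × 15.2497 = 25.0057.

DWL = $25.01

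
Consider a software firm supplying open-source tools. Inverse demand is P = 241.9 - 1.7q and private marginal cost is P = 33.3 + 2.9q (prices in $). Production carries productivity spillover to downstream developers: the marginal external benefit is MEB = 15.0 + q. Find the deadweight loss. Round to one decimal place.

Market equilibrium (private): 33.3 + 2.9q = 241.9 - 1.7q → q_m = 45.3478.
Social marginal cost = private MC − MEB = 18.3 + 1.9q.
Set SMC = demand: 18.3 + 1.9q = 241.9 - 1.7q → q* = 62.1111.
The loss is the area between SMC and demand from q* to q_m; with linear curves that's a triangle of height MEB(q_m).
DWL = ½ × 16.7633 × 60.3478 = 505.8141.

DWL = $505.8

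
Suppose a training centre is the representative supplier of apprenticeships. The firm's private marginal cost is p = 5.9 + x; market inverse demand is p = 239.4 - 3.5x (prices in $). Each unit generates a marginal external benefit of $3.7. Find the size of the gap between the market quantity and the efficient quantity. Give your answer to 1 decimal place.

Market equilibrium (private): 5.9 + x = 239.4 - 3.5x → x_m = 51.8889.
Social marginal cost = private MC − MEB = 2.2 + x.
Set SMC = demand: 2.2 + x = 239.4 - 3.5x → x* = 52.7111.
Gap = |51.8889 − 52.7111| = 0.8222.

0.8 units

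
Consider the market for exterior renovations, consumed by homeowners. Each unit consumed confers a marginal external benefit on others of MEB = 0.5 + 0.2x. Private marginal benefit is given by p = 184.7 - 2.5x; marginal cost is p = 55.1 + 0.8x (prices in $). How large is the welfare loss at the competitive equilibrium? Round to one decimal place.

DWL = $11.3

Market equilibrium (private): 55.1 + 0.8x = 184.7 - 2.5x → x_m = 39.2727.
Social marginal benefit = demand + MEB = 185.2 - 2.3x.
Set SMB = MC: 185.2 - 2.3x = 55.1 + 0.8x → x* = 41.9677.
The welfare-loss triangle has base |x_m − x*| and height MEB(x_m) (the vertical gap between SMB and MC is zero at x* and MEB at x_m).
DWL = ½ × 2.6950 × 8.3545 = 11.2577.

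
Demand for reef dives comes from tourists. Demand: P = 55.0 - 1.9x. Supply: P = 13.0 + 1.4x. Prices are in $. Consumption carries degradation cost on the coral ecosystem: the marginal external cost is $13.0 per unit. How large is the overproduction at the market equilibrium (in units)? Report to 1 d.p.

Market equilibrium (private): 13.0 + 1.4x = 55.0 - 1.9x → x_m = 12.7273.
Social marginal benefit = demand − MEC = 42.0 - 1.9x.
Set SMB = MC: 42.0 - 1.9x = 13.0 + 1.4x → x* = 8.7879.
Gap = |12.7273 − 8.7879| = 3.9394.

3.9 units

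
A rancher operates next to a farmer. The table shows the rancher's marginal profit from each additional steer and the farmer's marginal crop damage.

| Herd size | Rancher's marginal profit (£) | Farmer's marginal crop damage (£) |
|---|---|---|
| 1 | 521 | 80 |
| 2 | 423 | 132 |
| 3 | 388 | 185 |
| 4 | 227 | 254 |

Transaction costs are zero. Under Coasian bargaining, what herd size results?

3

Bargaining reaches the level where marginal profit last exceeds marginal crop damage.
That holds through level 3 (388 ≥ 185) but not at 4 (227 < 254).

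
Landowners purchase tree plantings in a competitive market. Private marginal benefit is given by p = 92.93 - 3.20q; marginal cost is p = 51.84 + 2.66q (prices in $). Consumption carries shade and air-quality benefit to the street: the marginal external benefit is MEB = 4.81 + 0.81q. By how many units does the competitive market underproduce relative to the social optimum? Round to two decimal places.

2.08 units

Market equilibrium (private): 51.84 + 2.66q = 92.93 - 3.20q → q_m = 7.0119.
Social marginal benefit = demand + MEB = 97.74 - 2.39q.
Set SMB = MC: 97.74 - 2.39q = 51.84 + 2.66q → q* = 9.0891.
Gap = |7.0119 − 9.0891| = 2.0772.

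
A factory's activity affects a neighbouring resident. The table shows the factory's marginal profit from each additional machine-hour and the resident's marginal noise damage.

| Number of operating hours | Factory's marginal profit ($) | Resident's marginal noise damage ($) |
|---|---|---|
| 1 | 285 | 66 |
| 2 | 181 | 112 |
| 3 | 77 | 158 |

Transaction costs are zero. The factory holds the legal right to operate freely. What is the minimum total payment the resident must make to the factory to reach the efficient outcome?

Left alone the factory would choose level 3 (marginal profit stays positive).
Efficient level: k* = 2 (marginal profit ≥ marginal noise damage through 2).
The resident must at least cover the factory's forgone profit from cutting 3→2: 77 = 77.

$77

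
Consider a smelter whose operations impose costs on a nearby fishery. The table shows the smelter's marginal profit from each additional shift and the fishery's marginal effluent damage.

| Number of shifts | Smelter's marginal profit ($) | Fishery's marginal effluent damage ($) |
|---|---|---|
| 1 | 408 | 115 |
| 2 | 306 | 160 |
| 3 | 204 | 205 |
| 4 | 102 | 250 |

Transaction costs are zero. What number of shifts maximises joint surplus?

Bargaining reaches the level where marginal profit last exceeds marginal effluent damage.
That holds through level 2 (306 ≥ 160) but not at 3 (204 < 205).

2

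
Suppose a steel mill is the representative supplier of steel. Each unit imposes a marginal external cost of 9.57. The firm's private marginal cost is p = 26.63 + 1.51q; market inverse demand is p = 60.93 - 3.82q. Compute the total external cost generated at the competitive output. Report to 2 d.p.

61.59

Market equilibrium (private): 26.63 + 1.51q = 60.93 - 3.82q → q_m = 6.4353.
Total external cost = MEC × q_m = 9.57 × 6.4353 = 61.5858.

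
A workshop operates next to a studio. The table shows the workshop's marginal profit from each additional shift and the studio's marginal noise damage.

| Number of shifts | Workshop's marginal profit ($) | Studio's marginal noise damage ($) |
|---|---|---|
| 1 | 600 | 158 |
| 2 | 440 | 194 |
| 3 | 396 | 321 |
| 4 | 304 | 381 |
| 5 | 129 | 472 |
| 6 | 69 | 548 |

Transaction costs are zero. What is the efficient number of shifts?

Bargaining reaches the level where marginal profit last exceeds marginal noise damage.
That holds through level 3 (396 ≥ 321) but not at 4 (304 < 381).

3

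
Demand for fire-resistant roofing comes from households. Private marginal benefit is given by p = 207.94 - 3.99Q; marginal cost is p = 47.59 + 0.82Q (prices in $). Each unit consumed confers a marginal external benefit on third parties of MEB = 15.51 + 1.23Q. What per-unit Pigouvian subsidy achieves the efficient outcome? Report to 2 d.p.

subsidy = $75.93 per unit

Social marginal benefit = demand + MEB = 223.45 - 2.76Q.
Set SMB = MC: 223.45 - 2.76Q = 47.59 + 0.82Q → Q* = 49.1229.
The Pigouvian subsidy equals MEB at Q*: 15.51 + 1.23×49.1229 = 75.9312.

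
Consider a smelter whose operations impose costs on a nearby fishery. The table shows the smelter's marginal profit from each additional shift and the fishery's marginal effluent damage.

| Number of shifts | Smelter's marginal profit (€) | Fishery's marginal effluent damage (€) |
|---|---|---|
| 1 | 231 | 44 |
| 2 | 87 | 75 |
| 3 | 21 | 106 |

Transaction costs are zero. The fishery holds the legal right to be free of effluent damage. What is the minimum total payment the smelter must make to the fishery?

Efficient level: marginal profit ≥ marginal effluent damage through level 2, so k* = 2.
With the fishery holding the right, the smelter must at least compensate total damage at k*: 44 + 75 = 119.

€119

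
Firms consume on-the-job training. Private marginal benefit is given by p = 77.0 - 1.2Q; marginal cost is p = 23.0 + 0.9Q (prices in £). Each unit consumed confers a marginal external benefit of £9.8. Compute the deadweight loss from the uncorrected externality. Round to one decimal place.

DWL = £22.9

Market equilibrium (private): 23.0 + 0.9Q = 77.0 - 1.2Q → Q_m = 25.7143.
Social marginal benefit = demand + MEB = 86.8 - 1.2Q.
Set SMB = MC: 86.8 - 1.2Q = 23.0 + 0.9Q → Q* = 30.3810.
The welfare-loss triangle has base |Q_m − Q*| and height MEB(Q_m) (the vertical gap between SMB and MC is zero at Q* and MEB at Q_m).
DWL = ½ × 4.6667 × 9.8000 = 22.8668.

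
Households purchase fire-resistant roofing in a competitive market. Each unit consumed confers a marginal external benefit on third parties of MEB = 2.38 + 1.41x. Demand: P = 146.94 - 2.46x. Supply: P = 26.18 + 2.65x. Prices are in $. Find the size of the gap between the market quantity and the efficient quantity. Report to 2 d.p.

Market equilibrium (private): 26.18 + 2.65x = 146.94 - 2.46x → x_m = 23.6321.
Social marginal benefit = demand + MEB = 149.32 - 1.05x.
Set SMB = MC: 149.32 - 1.05x = 26.18 + 2.65x → x* = 33.2811.
Gap = |23.6321 − 33.2811| = 9.6490.

9.65 units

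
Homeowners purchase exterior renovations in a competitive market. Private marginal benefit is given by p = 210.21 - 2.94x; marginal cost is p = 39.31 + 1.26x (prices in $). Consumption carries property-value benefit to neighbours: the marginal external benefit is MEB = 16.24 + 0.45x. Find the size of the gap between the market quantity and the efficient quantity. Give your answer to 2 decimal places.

Market equilibrium (private): 39.31 + 1.26x = 210.21 - 2.94x → x_m = 40.6905.
Social marginal benefit = demand + MEB = 226.45 - 2.49x.
Set SMB = MC: 226.45 - 2.49x = 39.31 + 1.26x → x* = 49.9040.
Gap = |40.6905 − 49.9040| = 9.2135.

9.21 units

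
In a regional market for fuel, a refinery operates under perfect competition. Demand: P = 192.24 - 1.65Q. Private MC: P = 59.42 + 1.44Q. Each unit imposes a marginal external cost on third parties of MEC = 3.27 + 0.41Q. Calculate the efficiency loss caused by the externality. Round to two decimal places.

DWL = 62.36

Market equilibrium (private): 59.42 + 1.44Q = 192.24 - 1.65Q → Q_m = 42.9838.
Social marginal cost = private MC + MEC = 62.69 + 1.85Q.
Set SMC = demand: 62.69 + 1.85Q = 192.24 - 1.65Q → Q* = 37.0143.
Height of the DWL triangle at Q_m is SMC(Q_m) − demand(Q_m) = MEC(Q_m) = 20.8934.
DWL = ½ × 5.9695 × 20.8934 = 62.3616.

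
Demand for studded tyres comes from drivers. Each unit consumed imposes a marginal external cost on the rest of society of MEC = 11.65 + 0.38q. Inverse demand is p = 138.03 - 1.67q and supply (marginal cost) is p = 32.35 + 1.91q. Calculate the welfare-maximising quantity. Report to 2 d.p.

q* = 23.74

Social marginal benefit = demand − MEC = 126.38 - 2.05q.
Set SMB = MC: 126.38 - 2.05q = 32.35 + 1.91q → q* = 23.7449.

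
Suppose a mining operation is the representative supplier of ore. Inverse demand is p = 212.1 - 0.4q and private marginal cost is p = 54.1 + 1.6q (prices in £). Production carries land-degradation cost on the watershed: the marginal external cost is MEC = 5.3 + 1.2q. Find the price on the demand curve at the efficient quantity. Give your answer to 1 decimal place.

Social marginal cost = private MC + MEC = 59.4 + 2.8q.
Set SMC = demand: 59.4 + 2.8q = 212.1 - 0.4q → q* = 47.7188.
Consumer price on the demand curve at q*: 212.1 − 0.4×47.7188 = 193.0125.

P = £193.0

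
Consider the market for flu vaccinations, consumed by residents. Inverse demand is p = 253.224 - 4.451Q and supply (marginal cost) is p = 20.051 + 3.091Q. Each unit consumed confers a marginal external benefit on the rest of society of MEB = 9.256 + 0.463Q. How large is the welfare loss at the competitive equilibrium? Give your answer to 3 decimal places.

DWL = 39.240

Market equilibrium (private): 20.051 + 3.091Q = 253.224 - 4.451Q → Q_m = 30.9166.
Social marginal benefit = demand + MEB = 262.480 - 3.988Q.
Set SMB = MC: 262.480 - 3.988Q = 20.051 + 3.091Q → Q* = 34.2462.
Between Q* and Q_m the wedge SMB − MC runs linearly from 0 to MEB(Q_m), so the loss is a triangle.
DWL = ½ × 3.3296 × 23.5704 = 39.2400.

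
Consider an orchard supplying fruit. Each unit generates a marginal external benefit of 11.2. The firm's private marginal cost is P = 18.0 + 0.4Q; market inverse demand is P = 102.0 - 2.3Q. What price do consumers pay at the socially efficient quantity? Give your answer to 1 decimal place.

P = 20.9

Social marginal cost = private MC − MEB = 6.8 + 0.4Q.
Set SMC = demand: 6.8 + 0.4Q = 102.0 - 2.3Q → Q* = 35.2593.
Consumer price on the demand curve at Q*: 102.0 − 2.3×35.2593 = 20.9036.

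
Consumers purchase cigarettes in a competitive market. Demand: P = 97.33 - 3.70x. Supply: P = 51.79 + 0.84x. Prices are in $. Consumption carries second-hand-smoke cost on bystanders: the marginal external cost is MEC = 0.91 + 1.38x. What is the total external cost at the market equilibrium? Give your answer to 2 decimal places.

Market equilibrium (private): 51.79 + 0.84x = 97.33 - 3.70x → x_m = 10.0308.
Total external cost = ∫₀^{x_m} (0.91 + 1.38x) dx = 0.91×10.0308 + ½×1.38×10.0308² = 78.5537.

$78.55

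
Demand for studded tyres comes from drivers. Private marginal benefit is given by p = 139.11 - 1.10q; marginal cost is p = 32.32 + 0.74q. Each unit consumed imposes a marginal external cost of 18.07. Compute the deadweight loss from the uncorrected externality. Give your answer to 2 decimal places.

Market equilibrium (private): 32.32 + 0.74q = 139.11 - 1.10q → q_m = 58.0380.
Social marginal benefit = demand − MEC = 121.04 - 1.10q.
Set SMB = MC: 121.04 - 1.10q = 32.32 + 0.74q → q* = 48.2174.
The welfare-loss triangle has base |q_m − q*| and height MEC(q_m) (the vertical gap between SMB and MC is zero at q* and MEC at q_m).
DWL = ½ × 9.8206 × 18.0700 = 88.7291.

DWL = 88.73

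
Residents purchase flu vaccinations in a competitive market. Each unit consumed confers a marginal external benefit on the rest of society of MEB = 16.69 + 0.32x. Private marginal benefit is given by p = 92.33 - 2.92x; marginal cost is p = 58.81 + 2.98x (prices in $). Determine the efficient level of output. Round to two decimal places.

x* = 9.00

Social marginal benefit = demand + MEB = 109.02 - 2.60x.
Set SMB = MC: 109.02 - 2.60x = 58.81 + 2.98x → x* = 8.9982.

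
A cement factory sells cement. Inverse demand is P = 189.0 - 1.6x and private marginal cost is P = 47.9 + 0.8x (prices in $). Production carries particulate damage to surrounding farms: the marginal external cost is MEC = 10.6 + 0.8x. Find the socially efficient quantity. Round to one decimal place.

Social marginal cost = private MC + MEC = 58.5 + 1.6x.
Set SMC = demand: 58.5 + 1.6x = 189.0 - 1.6x → x* = 40.7813.

x* = 40.8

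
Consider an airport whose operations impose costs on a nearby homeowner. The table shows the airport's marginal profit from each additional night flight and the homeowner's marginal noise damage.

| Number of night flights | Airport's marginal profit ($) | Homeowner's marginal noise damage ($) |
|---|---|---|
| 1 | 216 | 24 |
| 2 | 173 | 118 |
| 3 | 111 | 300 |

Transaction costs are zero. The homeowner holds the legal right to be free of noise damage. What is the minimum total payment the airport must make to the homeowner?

Efficient level: marginal profit ≥ marginal noise damage through level 2, so k* = 2.
With the homeowner holding the right, the airport must at least compensate total damage at k*: 24 + 118 = 142.

$142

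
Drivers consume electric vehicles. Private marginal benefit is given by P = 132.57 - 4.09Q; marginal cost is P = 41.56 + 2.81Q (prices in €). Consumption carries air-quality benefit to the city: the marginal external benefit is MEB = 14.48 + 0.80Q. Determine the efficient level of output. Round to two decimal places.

Q* = 17.29

Social marginal benefit = demand + MEB = 147.05 - 3.29Q.
Set SMB = MC: 147.05 - 3.29Q = 41.56 + 2.81Q → Q* = 17.2934.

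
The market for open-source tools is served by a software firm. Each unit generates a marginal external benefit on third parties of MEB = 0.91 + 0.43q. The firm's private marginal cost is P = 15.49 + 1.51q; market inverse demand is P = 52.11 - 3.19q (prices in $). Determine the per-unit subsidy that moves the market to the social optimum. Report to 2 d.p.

Social marginal cost = private MC − MEB = 14.58 + 1.08q.
Set SMC = demand: 14.58 + 1.08q = 52.11 - 3.19q → q* = 8.7892.
The Pigouvian subsidy equals MEB at q*: 0.91 + 0.43×8.7892 = 4.6894.

subsidy = $4.69 per unit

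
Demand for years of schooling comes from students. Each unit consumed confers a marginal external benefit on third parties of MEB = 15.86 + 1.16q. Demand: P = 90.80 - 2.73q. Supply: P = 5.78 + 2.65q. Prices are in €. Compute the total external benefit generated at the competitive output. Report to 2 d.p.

€395.48

Market equilibrium (private): 5.78 + 2.65q = 90.80 - 2.73q → q_m = 15.8030.
Total external benefit = ∫₀^{q_m} (15.86 + 1.16q) dq = 15.86×15.8030 + ½×1.16×15.8030² = 395.4818.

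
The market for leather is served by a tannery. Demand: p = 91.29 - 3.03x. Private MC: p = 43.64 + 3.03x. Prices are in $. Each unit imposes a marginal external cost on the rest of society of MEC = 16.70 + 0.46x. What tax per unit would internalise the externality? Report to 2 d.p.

Social marginal cost = private MC + MEC = 60.34 + 3.49x.
Set SMC = demand: 60.34 + 3.49x = 91.29 - 3.03x → x* = 4.7469.
The Pigouvian tax equals MEC at x*: 16.70 + 0.46×4.7469 = 18.8836.

tax = $18.88 per unit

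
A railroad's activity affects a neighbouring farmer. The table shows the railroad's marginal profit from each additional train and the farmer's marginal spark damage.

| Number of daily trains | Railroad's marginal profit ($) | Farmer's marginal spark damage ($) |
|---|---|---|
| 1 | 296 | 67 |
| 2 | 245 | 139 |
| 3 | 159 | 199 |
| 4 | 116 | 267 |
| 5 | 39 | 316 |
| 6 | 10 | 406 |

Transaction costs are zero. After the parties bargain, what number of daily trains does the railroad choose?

Bargaining reaches the level where marginal profit last exceeds marginal spark damage.
That holds through level 2 (245 ≥ 139) but not at 3 (159 < 199).

2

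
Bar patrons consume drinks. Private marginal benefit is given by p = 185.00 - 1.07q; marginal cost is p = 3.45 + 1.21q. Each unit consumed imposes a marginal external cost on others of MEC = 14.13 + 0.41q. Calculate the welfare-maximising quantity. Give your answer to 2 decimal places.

Social marginal benefit = demand − MEC = 170.87 - 1.48q.
Set SMB = MC: 170.87 - 1.48q = 3.45 + 1.21q → q* = 62.2379.

q* = 62.24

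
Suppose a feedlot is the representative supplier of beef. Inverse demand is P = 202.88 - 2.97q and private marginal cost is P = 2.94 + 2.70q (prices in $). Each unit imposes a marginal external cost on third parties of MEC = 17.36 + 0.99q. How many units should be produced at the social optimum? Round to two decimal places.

Social marginal cost = private MC + MEC = 20.30 + 3.69q.
Set SMC = demand: 20.30 + 3.69q = 202.88 - 2.97q → q* = 27.4144.

q* = 27.41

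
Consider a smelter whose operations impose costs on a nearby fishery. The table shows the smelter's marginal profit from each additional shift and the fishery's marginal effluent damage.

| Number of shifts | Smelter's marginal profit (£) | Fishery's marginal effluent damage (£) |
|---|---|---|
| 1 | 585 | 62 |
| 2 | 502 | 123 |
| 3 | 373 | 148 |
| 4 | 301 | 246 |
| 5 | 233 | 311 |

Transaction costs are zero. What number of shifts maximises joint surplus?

4

Bargaining reaches the level where marginal profit last exceeds marginal effluent damage.
That holds through level 4 (301 ≥ 246) but not at 5 (233 < 311).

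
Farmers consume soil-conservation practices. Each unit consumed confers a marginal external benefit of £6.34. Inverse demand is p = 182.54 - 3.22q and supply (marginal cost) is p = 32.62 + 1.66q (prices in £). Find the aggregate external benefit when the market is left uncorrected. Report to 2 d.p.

Market equilibrium (private): 32.62 + 1.66q = 182.54 - 3.22q → q_m = 30.7213.
Total external benefit = MEB × q_m = 6.34 × 30.7213 = 194.7730.

£194.77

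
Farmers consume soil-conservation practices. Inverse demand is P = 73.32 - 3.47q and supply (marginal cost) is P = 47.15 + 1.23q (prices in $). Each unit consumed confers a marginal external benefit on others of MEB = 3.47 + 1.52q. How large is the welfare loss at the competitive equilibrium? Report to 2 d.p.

Market equilibrium (private): 47.15 + 1.23q = 73.32 - 3.47q → q_m = 5.5681.
Social marginal benefit = demand + MEB = 76.79 - 1.95q.
Set SMB = MC: 76.79 - 1.95q = 47.15 + 1.23q → q* = 9.3208.
Between q* and q_m the wedge SMB − MC runs linearly from 0 to MEB(q_m), so the loss is a triangle.
DWL = ½ × 3.7527 × 11.9335 = 22.3914.

DWL = $22.39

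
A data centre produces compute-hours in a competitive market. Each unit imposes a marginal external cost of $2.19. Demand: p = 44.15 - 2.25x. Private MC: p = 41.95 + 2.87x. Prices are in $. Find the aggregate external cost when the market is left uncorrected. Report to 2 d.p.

Market equilibrium (private): 41.95 + 2.87x = 44.15 - 2.25x → x_m = 0.4297.
Total external cost = MEC × x_m = 2.19 × 0.4297 = 0.9410.

$0.94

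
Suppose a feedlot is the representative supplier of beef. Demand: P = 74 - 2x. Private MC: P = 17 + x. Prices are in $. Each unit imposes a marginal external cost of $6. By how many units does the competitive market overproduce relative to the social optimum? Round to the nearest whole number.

2 units

Market equilibrium (private): 17 + x = 74 - 2x → x_m = 19.0000.
Social marginal cost = private MC + MEC = 23 + x.
Set SMC = demand: 23 + x = 74 - 2x → x* = 17.0000.
Gap = |19.0000 − 17.0000| = 2.0000.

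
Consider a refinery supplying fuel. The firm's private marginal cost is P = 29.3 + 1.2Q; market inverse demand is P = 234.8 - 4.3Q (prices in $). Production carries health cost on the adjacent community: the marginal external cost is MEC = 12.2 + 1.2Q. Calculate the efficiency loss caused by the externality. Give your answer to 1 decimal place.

DWL = $242.8

Market equilibrium (private): 29.3 + 1.2Q = 234.8 - 4.3Q → Q_m = 37.3636.
Social marginal cost = private MC + MEC = 41.5 + 2.4Q.
Set SMC = demand: 41.5 + 2.4Q = 234.8 - 4.3Q → Q* = 28.8507.
Height of the DWL triangle at Q_m is SMC(Q_m) − demand(Q_m) = MEC(Q_m) = 57.0364.
DWL = ½ × 8.5129 × 57.0364 = 242.7726.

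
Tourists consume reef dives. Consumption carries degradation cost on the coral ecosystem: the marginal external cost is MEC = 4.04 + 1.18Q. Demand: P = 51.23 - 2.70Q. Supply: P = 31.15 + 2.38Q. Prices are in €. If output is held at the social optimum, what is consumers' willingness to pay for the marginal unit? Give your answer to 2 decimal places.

P = €44.31

Social marginal benefit = demand − MEC = 47.19 - 3.88Q.
Set SMB = MC: 47.19 - 3.88Q = 31.15 + 2.38Q → Q* = 2.5623.
Consumer price on the demand curve at Q*: 51.23 − 2.70×2.5623 = 44.3118.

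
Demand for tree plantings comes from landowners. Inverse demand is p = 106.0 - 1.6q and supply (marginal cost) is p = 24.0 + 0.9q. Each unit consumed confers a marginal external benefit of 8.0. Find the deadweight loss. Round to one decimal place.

Market equilibrium (private): 24.0 + 0.9q = 106.0 - 1.6q → q_m = 32.8000.
Social marginal benefit = demand + MEB = 114.0 - 1.6q.
Set SMB = MC: 114.0 - 1.6q = 24.0 + 0.9q → q* = 36.0000.
The loss is the area between SMB and MC from q* to q_m; with linear curves that's a triangle of height MEB(q_m).
DWL = ½ × 3.2000 × 8.0000 = 12.8000.

DWL = 12.8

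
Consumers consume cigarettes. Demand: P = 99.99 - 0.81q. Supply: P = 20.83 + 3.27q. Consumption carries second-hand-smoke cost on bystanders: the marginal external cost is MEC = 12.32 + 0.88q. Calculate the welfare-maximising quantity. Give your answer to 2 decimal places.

q* = 13.48

Social marginal benefit = demand − MEC = 87.67 - 1.69q.
Set SMB = MC: 87.67 - 1.69q = 20.83 + 3.27q → q* = 13.4758.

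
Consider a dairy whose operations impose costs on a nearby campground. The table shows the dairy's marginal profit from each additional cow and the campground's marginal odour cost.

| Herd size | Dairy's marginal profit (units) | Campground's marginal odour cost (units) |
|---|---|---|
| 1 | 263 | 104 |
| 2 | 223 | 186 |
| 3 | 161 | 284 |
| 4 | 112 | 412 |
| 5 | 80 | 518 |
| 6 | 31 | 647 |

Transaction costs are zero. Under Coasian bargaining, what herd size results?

2

Bargaining reaches the level where marginal profit last exceeds marginal odour cost.
That holds through level 2 (223 ≥ 186) but not at 3 (161 < 284).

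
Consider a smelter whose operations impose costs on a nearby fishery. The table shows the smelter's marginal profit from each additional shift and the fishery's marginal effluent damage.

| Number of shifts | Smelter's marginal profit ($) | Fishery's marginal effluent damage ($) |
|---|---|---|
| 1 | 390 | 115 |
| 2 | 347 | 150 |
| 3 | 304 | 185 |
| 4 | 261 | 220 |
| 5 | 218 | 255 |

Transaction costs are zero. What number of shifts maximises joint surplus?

4

Bargaining reaches the level where marginal profit last exceeds marginal effluent damage.
That holds through level 4 (261 ≥ 220) but not at 5 (218 < 255).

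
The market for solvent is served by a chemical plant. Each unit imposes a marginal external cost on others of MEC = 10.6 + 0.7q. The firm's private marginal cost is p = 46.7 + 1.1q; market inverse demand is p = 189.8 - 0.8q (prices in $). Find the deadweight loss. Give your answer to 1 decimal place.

Market equilibrium (private): 46.7 + 1.1q = 189.8 - 0.8q → q_m = 75.3158.
Social marginal cost = private MC + MEC = 57.3 + 1.8q.
Set SMC = demand: 57.3 + 1.8q = 189.8 - 0.8q → q* = 50.9615.
The welfare-loss triangle has base |q_m − q*| and height MEC(q_m) (the vertical gap between SMC and demand is zero at q* and MEC at q_m).
DWL = ½ × 24.3543 × 63.3211 = 771.0705.

DWL = $771.1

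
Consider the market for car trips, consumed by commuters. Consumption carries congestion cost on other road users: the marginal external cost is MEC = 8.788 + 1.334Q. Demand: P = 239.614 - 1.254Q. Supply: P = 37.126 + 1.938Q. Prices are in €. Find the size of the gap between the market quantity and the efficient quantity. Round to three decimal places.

Market equilibrium (private): 37.126 + 1.938Q = 239.614 - 1.254Q → Q_m = 63.4361.
Social marginal benefit = demand − MEC = 230.826 - 2.588Q.
Set SMB = MC: 230.826 - 2.588Q = 37.126 + 1.938Q → Q* = 42.7972.
Gap = |63.4361 − 42.7972| = 20.6389.

20.639 units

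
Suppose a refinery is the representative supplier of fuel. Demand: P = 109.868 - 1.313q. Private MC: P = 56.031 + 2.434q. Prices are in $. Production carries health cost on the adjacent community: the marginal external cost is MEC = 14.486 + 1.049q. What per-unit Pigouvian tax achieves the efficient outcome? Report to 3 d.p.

tax = $23.093 per unit

Social marginal cost = private MC + MEC = 70.517 + 3.483q.
Set SMC = demand: 70.517 + 3.483q = 109.868 - 1.313q → q* = 8.2050.
The Pigouvian tax equals MEC at q*: 14.486 + 1.049×8.2050 = 23.0930.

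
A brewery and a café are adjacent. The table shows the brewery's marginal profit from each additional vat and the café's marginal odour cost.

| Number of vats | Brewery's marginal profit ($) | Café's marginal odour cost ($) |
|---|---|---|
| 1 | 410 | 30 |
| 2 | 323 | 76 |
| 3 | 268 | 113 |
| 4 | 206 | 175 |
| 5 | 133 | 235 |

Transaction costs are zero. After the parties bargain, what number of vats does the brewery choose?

Bargaining reaches the level where marginal profit last exceeds marginal odour cost.
That holds through level 4 (206 ≥ 175) but not at 5 (133 < 235).

4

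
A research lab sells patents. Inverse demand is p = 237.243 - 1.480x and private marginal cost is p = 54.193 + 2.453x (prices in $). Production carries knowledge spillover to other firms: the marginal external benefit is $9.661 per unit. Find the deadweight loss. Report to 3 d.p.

DWL = $11.866

Market equilibrium (private): 54.193 + 2.453x = 237.243 - 1.480x → x_m = 46.5421.
Social marginal cost = private MC − MEB = 44.532 + 2.453x.
Set SMC = demand: 44.532 + 2.453x = 237.243 - 1.480x → x* = 48.9985.
Between x* and x_m the wedge demand − SMC runs linearly from 0 to MEB(x_m), so the loss is a triangle.
DWL = ½ × 2.4564 × 9.6610 = 11.8656.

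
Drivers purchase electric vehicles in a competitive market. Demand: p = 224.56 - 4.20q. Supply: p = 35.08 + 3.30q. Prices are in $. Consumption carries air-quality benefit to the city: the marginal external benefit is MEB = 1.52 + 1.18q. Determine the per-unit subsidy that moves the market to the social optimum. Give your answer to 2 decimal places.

Social marginal benefit = demand + MEB = 226.08 - 3.02q.
Set SMB = MC: 226.08 - 3.02q = 35.08 + 3.30q → q* = 30.2215.
The Pigouvian subsidy equals MEB at q*: 1.52 + 1.18×30.2215 = 37.1814.

subsidy = $37.18 per unit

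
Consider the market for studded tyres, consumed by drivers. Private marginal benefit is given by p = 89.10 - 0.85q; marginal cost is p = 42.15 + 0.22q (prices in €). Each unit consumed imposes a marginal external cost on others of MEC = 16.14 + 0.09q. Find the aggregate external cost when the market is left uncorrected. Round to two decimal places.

Market equilibrium (private): 42.15 + 0.22q = 89.10 - 0.85q → q_m = 43.8785.
Total external cost = ∫₀^{q_m} (16.14 + 0.09q) dq = 16.14×43.8785 + ½×0.09×43.8785² = 794.8385.

€794.84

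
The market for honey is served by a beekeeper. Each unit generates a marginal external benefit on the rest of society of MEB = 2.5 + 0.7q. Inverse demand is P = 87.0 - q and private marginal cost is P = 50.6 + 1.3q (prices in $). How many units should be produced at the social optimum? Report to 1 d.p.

q* = 24.3

Social marginal cost = private MC − MEB = 48.1 + 0.6q.
Set SMC = demand: 48.1 + 0.6q = 87.0 - q → q* = 24.3125.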